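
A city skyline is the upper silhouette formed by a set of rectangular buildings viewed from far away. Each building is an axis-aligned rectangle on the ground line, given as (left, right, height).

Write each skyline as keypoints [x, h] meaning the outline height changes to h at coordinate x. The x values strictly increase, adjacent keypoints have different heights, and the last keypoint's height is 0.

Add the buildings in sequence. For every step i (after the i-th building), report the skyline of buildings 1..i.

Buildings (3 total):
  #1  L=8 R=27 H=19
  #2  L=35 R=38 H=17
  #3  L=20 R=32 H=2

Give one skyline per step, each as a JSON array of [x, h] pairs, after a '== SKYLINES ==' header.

== SKYLINES ==
[[8,19],[27,0]]
[[8,19],[27,0],[35,17],[38,0]]
[[8,19],[27,2],[32,0],[35,17],[38,0]]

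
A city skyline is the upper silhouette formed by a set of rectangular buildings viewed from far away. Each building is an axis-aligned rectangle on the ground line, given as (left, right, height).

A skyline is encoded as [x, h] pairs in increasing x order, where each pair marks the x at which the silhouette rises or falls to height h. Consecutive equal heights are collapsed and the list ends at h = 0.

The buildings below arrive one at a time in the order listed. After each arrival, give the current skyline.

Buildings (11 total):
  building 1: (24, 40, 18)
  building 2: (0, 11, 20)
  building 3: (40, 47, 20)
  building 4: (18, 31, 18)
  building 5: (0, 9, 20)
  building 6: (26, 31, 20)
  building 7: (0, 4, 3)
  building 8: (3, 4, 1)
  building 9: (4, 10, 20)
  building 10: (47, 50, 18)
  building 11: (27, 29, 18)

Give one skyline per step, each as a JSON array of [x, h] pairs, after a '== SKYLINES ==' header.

== SKYLINES ==
[[24,18],[40,0]]
[[0,20],[11,0],[24,18],[40,0]]
[[0,20],[11,0],[24,18],[40,20],[47,0]]
[[0,20],[11,0],[18,18],[40,20],[47,0]]
[[0,20],[11,0],[18,18],[40,20],[47,0]]
[[0,20],[11,0],[18,18],[26,20],[31,18],[40,20],[47,0]]
[[0,20],[11,0],[18,18],[26,20],[31,18],[40,20],[47,0]]
[[0,20],[11,0],[18,18],[26,20],[31,18],[40,20],[47,0]]
[[0,20],[11,0],[18,18],[26,20],[31,18],[40,20],[47,0]]
[[0,20],[11,0],[18,18],[26,20],[31,18],[40,20],[47,18],[50,0]]
[[0,20],[11,0],[18,18],[26,20],[31,18],[40,20],[47,18],[50,0]]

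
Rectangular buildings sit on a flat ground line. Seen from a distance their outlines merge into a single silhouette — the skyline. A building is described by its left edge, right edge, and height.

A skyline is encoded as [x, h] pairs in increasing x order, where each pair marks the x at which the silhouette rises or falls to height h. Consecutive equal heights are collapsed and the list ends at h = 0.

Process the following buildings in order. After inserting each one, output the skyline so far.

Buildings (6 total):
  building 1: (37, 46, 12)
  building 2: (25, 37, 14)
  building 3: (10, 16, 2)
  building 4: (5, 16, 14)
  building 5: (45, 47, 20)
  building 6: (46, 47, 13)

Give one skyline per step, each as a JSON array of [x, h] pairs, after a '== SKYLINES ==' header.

== SKYLINES ==
[[37,12],[46,0]]
[[25,14],[37,12],[46,0]]
[[10,2],[16,0],[25,14],[37,12],[46,0]]
[[5,14],[16,0],[25,14],[37,12],[46,0]]
[[5,14],[16,0],[25,14],[37,12],[45,20],[47,0]]
[[5,14],[16,0],[25,14],[37,12],[45,20],[47,0]]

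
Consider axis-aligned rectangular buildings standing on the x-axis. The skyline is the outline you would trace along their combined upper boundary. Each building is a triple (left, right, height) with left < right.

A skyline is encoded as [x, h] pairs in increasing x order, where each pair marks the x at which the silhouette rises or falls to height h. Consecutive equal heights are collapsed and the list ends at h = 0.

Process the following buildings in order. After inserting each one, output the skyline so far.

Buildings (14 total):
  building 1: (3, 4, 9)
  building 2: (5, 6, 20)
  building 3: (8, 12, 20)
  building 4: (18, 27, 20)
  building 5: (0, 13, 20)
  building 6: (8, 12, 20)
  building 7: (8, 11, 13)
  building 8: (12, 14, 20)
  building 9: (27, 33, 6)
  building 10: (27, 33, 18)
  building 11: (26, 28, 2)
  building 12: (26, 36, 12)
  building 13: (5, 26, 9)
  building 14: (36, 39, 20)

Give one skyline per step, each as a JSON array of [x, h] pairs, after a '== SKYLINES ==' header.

== SKYLINES ==
[[3,9],[4,0]]
[[3,9],[4,0],[5,20],[6,0]]
[[3,9],[4,0],[5,20],[6,0],[8,20],[12,0]]
[[3,9],[4,0],[5,20],[6,0],[8,20],[12,0],[18,20],[27,0]]
[[0,20],[13,0],[18,20],[27,0]]
[[0,20],[13,0],[18,20],[27,0]]
[[0,20],[13,0],[18,20],[27,0]]
[[0,20],[14,0],[18,20],[27,0]]
[[0,20],[14,0],[18,20],[27,6],[33,0]]
[[0,20],[14,0],[18,20],[27,18],[33,0]]
[[0,20],[14,0],[18,20],[27,18],[33,0]]
[[0,20],[14,0],[18,20],[27,18],[33,12],[36,0]]
[[0,20],[14,9],[18,20],[27,18],[33,12],[36,0]]
[[0,20],[14,9],[18,20],[27,18],[33,12],[36,20],[39,0]]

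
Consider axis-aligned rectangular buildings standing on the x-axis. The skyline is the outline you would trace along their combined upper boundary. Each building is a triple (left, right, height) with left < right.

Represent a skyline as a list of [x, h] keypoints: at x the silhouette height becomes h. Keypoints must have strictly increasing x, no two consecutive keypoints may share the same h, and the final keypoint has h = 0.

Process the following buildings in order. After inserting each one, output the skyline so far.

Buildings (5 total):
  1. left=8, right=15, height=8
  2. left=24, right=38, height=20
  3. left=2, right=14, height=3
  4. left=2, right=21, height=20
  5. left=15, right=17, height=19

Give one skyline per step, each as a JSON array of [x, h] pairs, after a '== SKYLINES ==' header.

== SKYLINES ==
[[8,8],[15,0]]
[[8,8],[15,0],[24,20],[38,0]]
[[2,3],[8,8],[15,0],[24,20],[38,0]]
[[2,20],[21,0],[24,20],[38,0]]
[[2,20],[21,0],[24,20],[38,0]]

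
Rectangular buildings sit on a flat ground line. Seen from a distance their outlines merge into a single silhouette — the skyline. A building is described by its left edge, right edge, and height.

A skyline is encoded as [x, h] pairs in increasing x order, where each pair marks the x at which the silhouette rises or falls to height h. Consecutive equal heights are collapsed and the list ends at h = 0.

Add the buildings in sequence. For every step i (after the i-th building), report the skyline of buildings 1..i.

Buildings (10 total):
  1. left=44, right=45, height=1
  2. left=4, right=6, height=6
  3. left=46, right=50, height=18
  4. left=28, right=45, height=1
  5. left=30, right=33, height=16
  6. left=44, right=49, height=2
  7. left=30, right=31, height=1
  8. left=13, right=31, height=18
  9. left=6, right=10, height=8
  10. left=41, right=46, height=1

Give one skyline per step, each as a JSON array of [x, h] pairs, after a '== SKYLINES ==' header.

== SKYLINES ==
[[44,1],[45,0]]
[[4,6],[6,0],[44,1],[45,0]]
[[4,6],[6,0],[44,1],[45,0],[46,18],[50,0]]
[[4,6],[6,0],[28,1],[45,0],[46,18],[50,0]]
[[4,6],[6,0],[28,1],[30,16],[33,1],[45,0],[46,18],[50,0]]
[[4,6],[6,0],[28,1],[30,16],[33,1],[44,2],[46,18],[50,0]]
[[4,6],[6,0],[28,1],[30,16],[33,1],[44,2],[46,18],[50,0]]
[[4,6],[6,0],[13,18],[31,16],[33,1],[44,2],[46,18],[50,0]]
[[4,6],[6,8],[10,0],[13,18],[31,16],[33,1],[44,2],[46,18],[50,0]]
[[4,6],[6,8],[10,0],[13,18],[31,16],[33,1],[44,2],[46,18],[50,0]]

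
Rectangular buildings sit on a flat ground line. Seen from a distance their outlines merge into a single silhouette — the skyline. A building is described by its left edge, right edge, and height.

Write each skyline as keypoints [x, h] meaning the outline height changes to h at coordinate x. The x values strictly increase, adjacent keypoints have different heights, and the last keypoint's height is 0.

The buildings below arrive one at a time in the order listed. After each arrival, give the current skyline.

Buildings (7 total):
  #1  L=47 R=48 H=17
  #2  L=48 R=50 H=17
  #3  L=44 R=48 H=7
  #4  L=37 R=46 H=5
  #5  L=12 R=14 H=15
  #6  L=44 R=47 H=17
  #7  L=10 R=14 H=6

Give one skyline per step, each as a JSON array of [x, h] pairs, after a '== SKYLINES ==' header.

== SKYLINES ==
[[47,17],[48,0]]
[[47,17],[50,0]]
[[44,7],[47,17],[50,0]]
[[37,5],[44,7],[47,17],[50,0]]
[[12,15],[14,0],[37,5],[44,7],[47,17],[50,0]]
[[12,15],[14,0],[37,5],[44,17],[50,0]]
[[10,6],[12,15],[14,0],[37,5],[44,17],[50,0]]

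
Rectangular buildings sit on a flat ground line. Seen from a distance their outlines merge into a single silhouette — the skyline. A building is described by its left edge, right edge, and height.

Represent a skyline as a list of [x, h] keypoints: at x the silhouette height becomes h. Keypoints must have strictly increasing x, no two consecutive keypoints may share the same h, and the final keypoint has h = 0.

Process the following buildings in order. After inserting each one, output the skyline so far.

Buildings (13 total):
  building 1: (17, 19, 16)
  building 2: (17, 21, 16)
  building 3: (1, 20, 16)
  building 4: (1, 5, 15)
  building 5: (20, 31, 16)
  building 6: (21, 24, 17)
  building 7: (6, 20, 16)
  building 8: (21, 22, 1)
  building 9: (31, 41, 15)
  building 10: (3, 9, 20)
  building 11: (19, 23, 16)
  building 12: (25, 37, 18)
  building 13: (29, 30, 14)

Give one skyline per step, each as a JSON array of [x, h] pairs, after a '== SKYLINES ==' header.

== SKYLINES ==
[[17,16],[19,0]]
[[17,16],[21,0]]
[[1,16],[21,0]]
[[1,16],[21,0]]
[[1,16],[31,0]]
[[1,16],[21,17],[24,16],[31,0]]
[[1,16],[21,17],[24,16],[31,0]]
[[1,16],[21,17],[24,16],[31,0]]
[[1,16],[21,17],[24,16],[31,15],[41,0]]
[[1,16],[3,20],[9,16],[21,17],[24,16],[31,15],[41,0]]
[[1,16],[3,20],[9,16],[21,17],[24,16],[31,15],[41,0]]
[[1,16],[3,20],[9,16],[21,17],[24,16],[25,18],[37,15],[41,0]]
[[1,16],[3,20],[9,16],[21,17],[24,16],[25,18],[37,15],[41,0]]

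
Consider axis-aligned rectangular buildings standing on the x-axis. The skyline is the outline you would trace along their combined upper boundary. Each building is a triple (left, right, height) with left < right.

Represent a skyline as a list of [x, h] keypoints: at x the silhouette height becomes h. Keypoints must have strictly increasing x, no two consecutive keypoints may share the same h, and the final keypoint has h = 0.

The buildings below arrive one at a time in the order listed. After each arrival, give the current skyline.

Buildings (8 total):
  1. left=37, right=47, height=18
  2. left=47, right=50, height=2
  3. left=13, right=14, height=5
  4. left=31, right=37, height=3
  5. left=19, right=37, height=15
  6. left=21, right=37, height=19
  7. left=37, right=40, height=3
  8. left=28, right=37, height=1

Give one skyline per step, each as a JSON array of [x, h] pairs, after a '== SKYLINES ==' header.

== SKYLINES ==
[[37,18],[47,0]]
[[37,18],[47,2],[50,0]]
[[13,5],[14,0],[37,18],[47,2],[50,0]]
[[13,5],[14,0],[31,3],[37,18],[47,2],[50,0]]
[[13,5],[14,0],[19,15],[37,18],[47,2],[50,0]]
[[13,5],[14,0],[19,15],[21,19],[37,18],[47,2],[50,0]]
[[13,5],[14,0],[19,15],[21,19],[37,18],[47,2],[50,0]]
[[13,5],[14,0],[19,15],[21,19],[37,18],[47,2],[50,0]]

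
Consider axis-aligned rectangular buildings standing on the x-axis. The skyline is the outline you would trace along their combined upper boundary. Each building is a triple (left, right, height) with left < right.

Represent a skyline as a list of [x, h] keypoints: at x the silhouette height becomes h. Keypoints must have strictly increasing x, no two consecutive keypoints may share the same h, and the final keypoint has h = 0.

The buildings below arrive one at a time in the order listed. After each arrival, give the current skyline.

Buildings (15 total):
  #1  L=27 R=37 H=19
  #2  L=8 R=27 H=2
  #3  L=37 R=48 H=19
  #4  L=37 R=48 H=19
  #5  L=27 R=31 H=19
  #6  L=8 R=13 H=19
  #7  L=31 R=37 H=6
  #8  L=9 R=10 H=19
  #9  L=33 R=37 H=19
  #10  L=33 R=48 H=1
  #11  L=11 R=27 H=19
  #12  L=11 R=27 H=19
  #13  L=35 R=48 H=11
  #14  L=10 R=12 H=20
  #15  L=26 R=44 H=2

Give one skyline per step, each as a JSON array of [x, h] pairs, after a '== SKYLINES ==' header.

== SKYLINES ==
[[27,19],[37,0]]
[[8,2],[27,19],[37,0]]
[[8,2],[27,19],[48,0]]
[[8,2],[27,19],[48,0]]
[[8,2],[27,19],[48,0]]
[[8,19],[13,2],[27,19],[48,0]]
[[8,19],[13,2],[27,19],[48,0]]
[[8,19],[13,2],[27,19],[48,0]]
[[8,19],[13,2],[27,19],[48,0]]
[[8,19],[13,2],[27,19],[48,0]]
[[8,19],[48,0]]
[[8,19],[48,0]]
[[8,19],[48,0]]
[[8,19],[10,20],[12,19],[48,0]]
[[8,19],[10,20],[12,19],[48,0]]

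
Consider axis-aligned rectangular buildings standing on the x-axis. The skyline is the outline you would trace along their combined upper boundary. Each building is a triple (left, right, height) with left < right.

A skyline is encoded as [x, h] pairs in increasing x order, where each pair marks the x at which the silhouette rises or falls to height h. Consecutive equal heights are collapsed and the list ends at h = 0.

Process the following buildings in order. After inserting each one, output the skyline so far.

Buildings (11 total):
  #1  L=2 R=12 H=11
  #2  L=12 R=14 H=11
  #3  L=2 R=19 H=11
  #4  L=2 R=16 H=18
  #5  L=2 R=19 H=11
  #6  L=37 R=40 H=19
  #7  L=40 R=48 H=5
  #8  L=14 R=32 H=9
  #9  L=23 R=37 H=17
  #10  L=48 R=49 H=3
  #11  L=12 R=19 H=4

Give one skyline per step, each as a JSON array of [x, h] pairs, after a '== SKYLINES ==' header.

== SKYLINES ==
[[2,11],[12,0]]
[[2,11],[14,0]]
[[2,11],[19,0]]
[[2,18],[16,11],[19,0]]
[[2,18],[16,11],[19,0]]
[[2,18],[16,11],[19,0],[37,19],[40,0]]
[[2,18],[16,11],[19,0],[37,19],[40,5],[48,0]]
[[2,18],[16,11],[19,9],[32,0],[37,19],[40,5],[48,0]]
[[2,18],[16,11],[19,9],[23,17],[37,19],[40,5],[48,0]]
[[2,18],[16,11],[19,9],[23,17],[37,19],[40,5],[48,3],[49,0]]
[[2,18],[16,11],[19,9],[23,17],[37,19],[40,5],[48,3],[49,0]]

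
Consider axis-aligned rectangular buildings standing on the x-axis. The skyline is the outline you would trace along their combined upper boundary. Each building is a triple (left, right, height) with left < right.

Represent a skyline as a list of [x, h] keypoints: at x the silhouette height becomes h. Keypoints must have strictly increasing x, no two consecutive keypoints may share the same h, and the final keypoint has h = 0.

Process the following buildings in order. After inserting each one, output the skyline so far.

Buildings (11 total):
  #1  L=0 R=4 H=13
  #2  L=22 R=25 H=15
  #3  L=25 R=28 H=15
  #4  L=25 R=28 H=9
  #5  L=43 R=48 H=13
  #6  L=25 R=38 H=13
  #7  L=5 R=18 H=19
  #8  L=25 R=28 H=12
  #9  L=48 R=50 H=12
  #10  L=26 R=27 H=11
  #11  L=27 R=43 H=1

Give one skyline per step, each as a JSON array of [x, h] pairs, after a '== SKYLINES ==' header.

== SKYLINES ==
[[0,13],[4,0]]
[[0,13],[4,0],[22,15],[25,0]]
[[0,13],[4,0],[22,15],[28,0]]
[[0,13],[4,0],[22,15],[28,0]]
[[0,13],[4,0],[22,15],[28,0],[43,13],[48,0]]
[[0,13],[4,0],[22,15],[28,13],[38,0],[43,13],[48,0]]
[[0,13],[4,0],[5,19],[18,0],[22,15],[28,13],[38,0],[43,13],[48,0]]
[[0,13],[4,0],[5,19],[18,0],[22,15],[28,13],[38,0],[43,13],[48,0]]
[[0,13],[4,0],[5,19],[18,0],[22,15],[28,13],[38,0],[43,13],[48,12],[50,0]]
[[0,13],[4,0],[5,19],[18,0],[22,15],[28,13],[38,0],[43,13],[48,12],[50,0]]
[[0,13],[4,0],[5,19],[18,0],[22,15],[28,13],[38,1],[43,13],[48,12],[50,0]]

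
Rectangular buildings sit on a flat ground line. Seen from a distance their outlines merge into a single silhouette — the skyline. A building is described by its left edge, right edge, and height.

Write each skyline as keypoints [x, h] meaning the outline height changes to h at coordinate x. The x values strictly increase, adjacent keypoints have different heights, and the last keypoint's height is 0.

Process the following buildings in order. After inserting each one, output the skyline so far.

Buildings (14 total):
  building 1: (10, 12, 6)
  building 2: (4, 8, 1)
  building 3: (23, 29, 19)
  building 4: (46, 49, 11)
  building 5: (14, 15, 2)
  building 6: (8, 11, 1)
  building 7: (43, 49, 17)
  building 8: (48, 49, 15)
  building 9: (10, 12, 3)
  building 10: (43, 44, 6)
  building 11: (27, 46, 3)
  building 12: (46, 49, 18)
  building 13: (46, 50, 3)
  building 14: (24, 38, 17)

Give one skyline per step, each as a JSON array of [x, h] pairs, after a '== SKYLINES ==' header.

== SKYLINES ==
[[10,6],[12,0]]
[[4,1],[8,0],[10,6],[12,0]]
[[4,1],[8,0],[10,6],[12,0],[23,19],[29,0]]
[[4,1],[8,0],[10,6],[12,0],[23,19],[29,0],[46,11],[49,0]]
[[4,1],[8,0],[10,6],[12,0],[14,2],[15,0],[23,19],[29,0],[46,11],[49,0]]
[[4,1],[10,6],[12,0],[14,2],[15,0],[23,19],[29,0],[46,11],[49,0]]
[[4,1],[10,6],[12,0],[14,2],[15,0],[23,19],[29,0],[43,17],[49,0]]
[[4,1],[10,6],[12,0],[14,2],[15,0],[23,19],[29,0],[43,17],[49,0]]
[[4,1],[10,6],[12,0],[14,2],[15,0],[23,19],[29,0],[43,17],[49,0]]
[[4,1],[10,6],[12,0],[14,2],[15,0],[23,19],[29,0],[43,17],[49,0]]
[[4,1],[10,6],[12,0],[14,2],[15,0],[23,19],[29,3],[43,17],[49,0]]
[[4,1],[10,6],[12,0],[14,2],[15,0],[23,19],[29,3],[43,17],[46,18],[49,0]]
[[4,1],[10,6],[12,0],[14,2],[15,0],[23,19],[29,3],[43,17],[46,18],[49,3],[50,0]]
[[4,1],[10,6],[12,0],[14,2],[15,0],[23,19],[29,17],[38,3],[43,17],[46,18],[49,3],[50,0]]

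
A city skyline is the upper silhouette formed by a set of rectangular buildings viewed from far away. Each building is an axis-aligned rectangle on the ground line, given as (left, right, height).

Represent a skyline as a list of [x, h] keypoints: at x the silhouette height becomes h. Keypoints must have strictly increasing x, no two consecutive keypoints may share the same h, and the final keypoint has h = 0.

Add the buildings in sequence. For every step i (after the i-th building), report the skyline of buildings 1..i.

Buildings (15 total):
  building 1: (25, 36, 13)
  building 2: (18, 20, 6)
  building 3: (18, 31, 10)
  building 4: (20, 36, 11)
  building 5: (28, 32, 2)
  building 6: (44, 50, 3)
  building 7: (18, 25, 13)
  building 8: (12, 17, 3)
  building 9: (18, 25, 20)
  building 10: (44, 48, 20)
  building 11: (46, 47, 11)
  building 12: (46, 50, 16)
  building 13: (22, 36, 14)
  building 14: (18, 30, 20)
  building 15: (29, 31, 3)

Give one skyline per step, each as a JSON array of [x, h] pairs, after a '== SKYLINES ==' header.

== SKYLINES ==
[[25,13],[36,0]]
[[18,6],[20,0],[25,13],[36,0]]
[[18,10],[25,13],[36,0]]
[[18,10],[20,11],[25,13],[36,0]]
[[18,10],[20,11],[25,13],[36,0]]
[[18,10],[20,11],[25,13],[36,0],[44,3],[50,0]]
[[18,13],[36,0],[44,3],[50,0]]
[[12,3],[17,0],[18,13],[36,0],[44,3],[50,0]]
[[12,3],[17,0],[18,20],[25,13],[36,0],[44,3],[50,0]]
[[12,3],[17,0],[18,20],[25,13],[36,0],[44,20],[48,3],[50,0]]
[[12,3],[17,0],[18,20],[25,13],[36,0],[44,20],[48,3],[50,0]]
[[12,3],[17,0],[18,20],[25,13],[36,0],[44,20],[48,16],[50,0]]
[[12,3],[17,0],[18,20],[25,14],[36,0],[44,20],[48,16],[50,0]]
[[12,3],[17,0],[18,20],[30,14],[36,0],[44,20],[48,16],[50,0]]
[[12,3],[17,0],[18,20],[30,14],[36,0],[44,20],[48,16],[50,0]]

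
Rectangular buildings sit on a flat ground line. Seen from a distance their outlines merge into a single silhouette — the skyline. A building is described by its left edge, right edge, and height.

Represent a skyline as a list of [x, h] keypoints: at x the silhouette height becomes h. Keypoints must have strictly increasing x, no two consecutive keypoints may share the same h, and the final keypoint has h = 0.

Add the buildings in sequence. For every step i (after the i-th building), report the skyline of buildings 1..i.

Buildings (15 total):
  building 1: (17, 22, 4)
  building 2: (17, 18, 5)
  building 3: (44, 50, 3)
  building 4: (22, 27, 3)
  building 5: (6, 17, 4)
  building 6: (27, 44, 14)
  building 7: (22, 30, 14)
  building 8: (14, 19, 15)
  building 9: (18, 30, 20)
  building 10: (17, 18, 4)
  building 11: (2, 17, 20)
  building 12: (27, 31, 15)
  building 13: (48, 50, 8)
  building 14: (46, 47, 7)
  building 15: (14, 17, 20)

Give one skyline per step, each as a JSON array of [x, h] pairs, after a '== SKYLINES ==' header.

== SKYLINES ==
[[17,4],[22,0]]
[[17,5],[18,4],[22,0]]
[[17,5],[18,4],[22,0],[44,3],[50,0]]
[[17,5],[18,4],[22,3],[27,0],[44,3],[50,0]]
[[6,4],[17,5],[18,4],[22,3],[27,0],[44,3],[50,0]]
[[6,4],[17,5],[18,4],[22,3],[27,14],[44,3],[50,0]]
[[6,4],[17,5],[18,4],[22,14],[44,3],[50,0]]
[[6,4],[14,15],[19,4],[22,14],[44,3],[50,0]]
[[6,4],[14,15],[18,20],[30,14],[44,3],[50,0]]
[[6,4],[14,15],[18,20],[30,14],[44,3],[50,0]]
[[2,20],[17,15],[18,20],[30,14],[44,3],[50,0]]
[[2,20],[17,15],[18,20],[30,15],[31,14],[44,3],[50,0]]
[[2,20],[17,15],[18,20],[30,15],[31,14],[44,3],[48,8],[50,0]]
[[2,20],[17,15],[18,20],[30,15],[31,14],[44,3],[46,7],[47,3],[48,8],[50,0]]
[[2,20],[17,15],[18,20],[30,15],[31,14],[44,3],[46,7],[47,3],[48,8],[50,0]]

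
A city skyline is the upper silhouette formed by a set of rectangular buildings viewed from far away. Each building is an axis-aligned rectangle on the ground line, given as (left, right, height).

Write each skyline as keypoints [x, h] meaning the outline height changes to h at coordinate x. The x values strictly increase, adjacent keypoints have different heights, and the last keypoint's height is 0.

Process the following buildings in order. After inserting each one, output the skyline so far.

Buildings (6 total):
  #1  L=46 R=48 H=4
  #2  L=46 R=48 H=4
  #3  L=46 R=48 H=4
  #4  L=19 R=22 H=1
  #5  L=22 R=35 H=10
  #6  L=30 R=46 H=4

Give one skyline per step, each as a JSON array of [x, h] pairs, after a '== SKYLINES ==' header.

== SKYLINES ==
[[46,4],[48,0]]
[[46,4],[48,0]]
[[46,4],[48,0]]
[[19,1],[22,0],[46,4],[48,0]]
[[19,1],[22,10],[35,0],[46,4],[48,0]]
[[19,1],[22,10],[35,4],[48,0]]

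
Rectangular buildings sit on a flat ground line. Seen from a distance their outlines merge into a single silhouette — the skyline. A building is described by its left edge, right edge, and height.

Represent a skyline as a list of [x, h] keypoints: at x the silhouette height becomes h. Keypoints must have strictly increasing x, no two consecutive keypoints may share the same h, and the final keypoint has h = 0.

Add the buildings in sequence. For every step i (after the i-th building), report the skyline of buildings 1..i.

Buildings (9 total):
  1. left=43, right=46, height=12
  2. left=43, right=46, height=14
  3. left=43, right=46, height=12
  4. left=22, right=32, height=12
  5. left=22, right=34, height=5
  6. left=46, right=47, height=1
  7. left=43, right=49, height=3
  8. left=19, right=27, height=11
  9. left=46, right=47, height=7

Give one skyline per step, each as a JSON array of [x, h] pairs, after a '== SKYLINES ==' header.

== SKYLINES ==
[[43,12],[46,0]]
[[43,14],[46,0]]
[[43,14],[46,0]]
[[22,12],[32,0],[43,14],[46,0]]
[[22,12],[32,5],[34,0],[43,14],[46,0]]
[[22,12],[32,5],[34,0],[43,14],[46,1],[47,0]]
[[22,12],[32,5],[34,0],[43,14],[46,3],[49,0]]
[[19,11],[22,12],[32,5],[34,0],[43,14],[46,3],[49,0]]
[[19,11],[22,12],[32,5],[34,0],[43,14],[46,7],[47,3],[49,0]]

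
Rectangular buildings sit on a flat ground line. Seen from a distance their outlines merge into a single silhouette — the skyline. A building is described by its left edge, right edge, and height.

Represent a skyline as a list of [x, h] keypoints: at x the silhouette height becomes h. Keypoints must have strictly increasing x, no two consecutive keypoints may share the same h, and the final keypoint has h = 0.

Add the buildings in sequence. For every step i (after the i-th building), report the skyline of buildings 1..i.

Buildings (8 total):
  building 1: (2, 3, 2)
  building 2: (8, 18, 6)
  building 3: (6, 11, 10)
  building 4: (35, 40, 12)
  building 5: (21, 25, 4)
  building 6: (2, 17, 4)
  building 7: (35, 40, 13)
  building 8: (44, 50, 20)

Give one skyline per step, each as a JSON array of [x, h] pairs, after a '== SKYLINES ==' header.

== SKYLINES ==
[[2,2],[3,0]]
[[2,2],[3,0],[8,6],[18,0]]
[[2,2],[3,0],[6,10],[11,6],[18,0]]
[[2,2],[3,0],[6,10],[11,6],[18,0],[35,12],[40,0]]
[[2,2],[3,0],[6,10],[11,6],[18,0],[21,4],[25,0],[35,12],[40,0]]
[[2,4],[6,10],[11,6],[18,0],[21,4],[25,0],[35,12],[40,0]]
[[2,4],[6,10],[11,6],[18,0],[21,4],[25,0],[35,13],[40,0]]
[[2,4],[6,10],[11,6],[18,0],[21,4],[25,0],[35,13],[40,0],[44,20],[50,0]]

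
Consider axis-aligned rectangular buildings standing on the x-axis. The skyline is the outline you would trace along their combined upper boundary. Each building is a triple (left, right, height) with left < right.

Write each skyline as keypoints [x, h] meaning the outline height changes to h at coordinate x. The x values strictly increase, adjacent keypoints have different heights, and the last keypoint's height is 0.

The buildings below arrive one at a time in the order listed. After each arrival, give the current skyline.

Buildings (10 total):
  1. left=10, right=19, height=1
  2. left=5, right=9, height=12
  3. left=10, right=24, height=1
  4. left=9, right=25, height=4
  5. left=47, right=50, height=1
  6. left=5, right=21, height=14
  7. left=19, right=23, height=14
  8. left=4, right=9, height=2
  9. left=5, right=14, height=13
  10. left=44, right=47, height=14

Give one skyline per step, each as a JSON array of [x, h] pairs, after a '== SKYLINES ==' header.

== SKYLINES ==
[[10,1],[19,0]]
[[5,12],[9,0],[10,1],[19,0]]
[[5,12],[9,0],[10,1],[24,0]]
[[5,12],[9,4],[25,0]]
[[5,12],[9,4],[25,0],[47,1],[50,0]]
[[5,14],[21,4],[25,0],[47,1],[50,0]]
[[5,14],[23,4],[25,0],[47,1],[50,0]]
[[4,2],[5,14],[23,4],[25,0],[47,1],[50,0]]
[[4,2],[5,14],[23,4],[25,0],[47,1],[50,0]]
[[4,2],[5,14],[23,4],[25,0],[44,14],[47,1],[50,0]]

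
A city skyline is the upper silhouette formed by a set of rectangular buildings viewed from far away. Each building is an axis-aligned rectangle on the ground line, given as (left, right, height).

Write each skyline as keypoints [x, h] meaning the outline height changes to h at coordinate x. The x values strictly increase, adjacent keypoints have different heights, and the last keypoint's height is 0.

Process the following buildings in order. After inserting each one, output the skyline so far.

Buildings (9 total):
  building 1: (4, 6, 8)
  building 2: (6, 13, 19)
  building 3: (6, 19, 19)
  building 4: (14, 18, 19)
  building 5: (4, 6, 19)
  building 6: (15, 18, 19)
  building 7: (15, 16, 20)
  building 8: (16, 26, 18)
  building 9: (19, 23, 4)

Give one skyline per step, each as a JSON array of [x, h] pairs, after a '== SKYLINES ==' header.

== SKYLINES ==
[[4,8],[6,0]]
[[4,8],[6,19],[13,0]]
[[4,8],[6,19],[19,0]]
[[4,8],[6,19],[19,0]]
[[4,19],[19,0]]
[[4,19],[19,0]]
[[4,19],[15,20],[16,19],[19,0]]
[[4,19],[15,20],[16,19],[19,18],[26,0]]
[[4,19],[15,20],[16,19],[19,18],[26,0]]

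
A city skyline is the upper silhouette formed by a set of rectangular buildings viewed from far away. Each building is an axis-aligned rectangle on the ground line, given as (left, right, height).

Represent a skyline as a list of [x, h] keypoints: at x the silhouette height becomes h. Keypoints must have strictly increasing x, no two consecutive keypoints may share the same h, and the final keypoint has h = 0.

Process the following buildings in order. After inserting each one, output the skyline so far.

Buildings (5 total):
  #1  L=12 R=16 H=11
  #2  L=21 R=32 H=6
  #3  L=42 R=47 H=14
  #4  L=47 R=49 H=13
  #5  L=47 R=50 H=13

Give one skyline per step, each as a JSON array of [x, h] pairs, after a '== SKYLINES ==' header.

== SKYLINES ==
[[12,11],[16,0]]
[[12,11],[16,0],[21,6],[32,0]]
[[12,11],[16,0],[21,6],[32,0],[42,14],[47,0]]
[[12,11],[16,0],[21,6],[32,0],[42,14],[47,13],[49,0]]
[[12,11],[16,0],[21,6],[32,0],[42,14],[47,13],[50,0]]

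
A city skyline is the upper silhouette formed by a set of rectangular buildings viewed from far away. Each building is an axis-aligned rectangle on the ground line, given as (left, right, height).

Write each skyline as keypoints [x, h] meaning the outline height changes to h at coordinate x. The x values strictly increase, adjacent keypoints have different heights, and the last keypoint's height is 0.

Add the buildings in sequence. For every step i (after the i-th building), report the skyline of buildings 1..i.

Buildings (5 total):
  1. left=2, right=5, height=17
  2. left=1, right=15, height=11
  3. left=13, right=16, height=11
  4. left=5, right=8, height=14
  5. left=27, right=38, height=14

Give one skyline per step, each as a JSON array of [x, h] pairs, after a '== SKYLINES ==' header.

== SKYLINES ==
[[2,17],[5,0]]
[[1,11],[2,17],[5,11],[15,0]]
[[1,11],[2,17],[5,11],[16,0]]
[[1,11],[2,17],[5,14],[8,11],[16,0]]
[[1,11],[2,17],[5,14],[8,11],[16,0],[27,14],[38,0]]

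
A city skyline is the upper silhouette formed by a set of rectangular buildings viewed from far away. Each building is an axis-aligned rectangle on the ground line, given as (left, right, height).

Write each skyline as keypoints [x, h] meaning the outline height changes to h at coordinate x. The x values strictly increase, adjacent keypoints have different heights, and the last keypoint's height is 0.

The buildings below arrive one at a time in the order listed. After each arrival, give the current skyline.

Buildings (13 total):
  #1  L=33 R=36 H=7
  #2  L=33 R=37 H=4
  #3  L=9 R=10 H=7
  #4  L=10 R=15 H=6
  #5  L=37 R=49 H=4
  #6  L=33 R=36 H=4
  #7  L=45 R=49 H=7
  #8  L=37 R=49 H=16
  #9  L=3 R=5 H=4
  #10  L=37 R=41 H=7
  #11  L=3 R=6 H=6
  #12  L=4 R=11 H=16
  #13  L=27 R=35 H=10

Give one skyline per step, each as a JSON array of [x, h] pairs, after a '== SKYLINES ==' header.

== SKYLINES ==
[[33,7],[36,0]]
[[33,7],[36,4],[37,0]]
[[9,7],[10,0],[33,7],[36,4],[37,0]]
[[9,7],[10,6],[15,0],[33,7],[36,4],[37,0]]
[[9,7],[10,6],[15,0],[33,7],[36,4],[49,0]]
[[9,7],[10,6],[15,0],[33,7],[36,4],[49,0]]
[[9,7],[10,6],[15,0],[33,7],[36,4],[45,7],[49,0]]
[[9,7],[10,6],[15,0],[33,7],[36,4],[37,16],[49,0]]
[[3,4],[5,0],[9,7],[10,6],[15,0],[33,7],[36,4],[37,16],[49,0]]
[[3,4],[5,0],[9,7],[10,6],[15,0],[33,7],[36,4],[37,16],[49,0]]
[[3,6],[6,0],[9,7],[10,6],[15,0],[33,7],[36,4],[37,16],[49,0]]
[[3,6],[4,16],[11,6],[15,0],[33,7],[36,4],[37,16],[49,0]]
[[3,6],[4,16],[11,6],[15,0],[27,10],[35,7],[36,4],[37,16],[49,0]]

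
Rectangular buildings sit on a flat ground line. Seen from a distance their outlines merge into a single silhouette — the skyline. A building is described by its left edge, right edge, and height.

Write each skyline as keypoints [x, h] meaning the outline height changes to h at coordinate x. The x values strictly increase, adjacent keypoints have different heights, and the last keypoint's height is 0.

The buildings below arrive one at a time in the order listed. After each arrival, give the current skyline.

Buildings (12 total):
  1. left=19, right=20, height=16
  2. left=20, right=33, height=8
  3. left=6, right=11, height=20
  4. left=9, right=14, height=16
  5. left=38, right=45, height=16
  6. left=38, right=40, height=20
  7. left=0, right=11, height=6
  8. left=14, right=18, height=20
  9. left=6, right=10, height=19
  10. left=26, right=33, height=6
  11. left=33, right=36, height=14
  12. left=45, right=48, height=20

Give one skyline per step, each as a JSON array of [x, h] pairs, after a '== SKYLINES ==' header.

== SKYLINES ==
[[19,16],[20,0]]
[[19,16],[20,8],[33,0]]
[[6,20],[11,0],[19,16],[20,8],[33,0]]
[[6,20],[11,16],[14,0],[19,16],[20,8],[33,0]]
[[6,20],[11,16],[14,0],[19,16],[20,8],[33,0],[38,16],[45,0]]
[[6,20],[11,16],[14,0],[19,16],[20,8],[33,0],[38,20],[40,16],[45,0]]
[[0,6],[6,20],[11,16],[14,0],[19,16],[20,8],[33,0],[38,20],[40,16],[45,0]]
[[0,6],[6,20],[11,16],[14,20],[18,0],[19,16],[20,8],[33,0],[38,20],[40,16],[45,0]]
[[0,6],[6,20],[11,16],[14,20],[18,0],[19,16],[20,8],[33,0],[38,20],[40,16],[45,0]]
[[0,6],[6,20],[11,16],[14,20],[18,0],[19,16],[20,8],[33,0],[38,20],[40,16],[45,0]]
[[0,6],[6,20],[11,16],[14,20],[18,0],[19,16],[20,8],[33,14],[36,0],[38,20],[40,16],[45,0]]
[[0,6],[6,20],[11,16],[14,20],[18,0],[19,16],[20,8],[33,14],[36,0],[38,20],[40,16],[45,20],[48,0]]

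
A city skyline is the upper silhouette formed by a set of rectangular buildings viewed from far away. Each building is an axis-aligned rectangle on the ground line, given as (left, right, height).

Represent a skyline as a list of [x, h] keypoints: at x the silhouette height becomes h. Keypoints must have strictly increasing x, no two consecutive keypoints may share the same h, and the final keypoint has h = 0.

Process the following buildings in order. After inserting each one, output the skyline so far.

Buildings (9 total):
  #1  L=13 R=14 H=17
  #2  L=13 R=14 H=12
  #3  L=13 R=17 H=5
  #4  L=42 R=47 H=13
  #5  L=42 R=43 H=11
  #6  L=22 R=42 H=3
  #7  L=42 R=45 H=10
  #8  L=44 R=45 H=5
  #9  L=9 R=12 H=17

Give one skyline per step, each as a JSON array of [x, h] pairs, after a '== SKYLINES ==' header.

== SKYLINES ==
[[13,17],[14,0]]
[[13,17],[14,0]]
[[13,17],[14,5],[17,0]]
[[13,17],[14,5],[17,0],[42,13],[47,0]]
[[13,17],[14,5],[17,0],[42,13],[47,0]]
[[13,17],[14,5],[17,0],[22,3],[42,13],[47,0]]
[[13,17],[14,5],[17,0],[22,3],[42,13],[47,0]]
[[13,17],[14,5],[17,0],[22,3],[42,13],[47,0]]
[[9,17],[12,0],[13,17],[14,5],[17,0],[22,3],[42,13],[47,0]]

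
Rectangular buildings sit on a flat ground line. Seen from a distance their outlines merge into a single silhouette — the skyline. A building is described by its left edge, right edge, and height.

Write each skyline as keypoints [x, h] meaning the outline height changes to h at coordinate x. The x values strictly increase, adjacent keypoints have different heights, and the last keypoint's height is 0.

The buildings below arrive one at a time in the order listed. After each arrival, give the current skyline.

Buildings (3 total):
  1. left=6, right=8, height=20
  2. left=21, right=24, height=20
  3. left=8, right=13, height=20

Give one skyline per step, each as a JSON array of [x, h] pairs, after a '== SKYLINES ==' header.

== SKYLINES ==
[[6,20],[8,0]]
[[6,20],[8,0],[21,20],[24,0]]
[[6,20],[13,0],[21,20],[24,0]]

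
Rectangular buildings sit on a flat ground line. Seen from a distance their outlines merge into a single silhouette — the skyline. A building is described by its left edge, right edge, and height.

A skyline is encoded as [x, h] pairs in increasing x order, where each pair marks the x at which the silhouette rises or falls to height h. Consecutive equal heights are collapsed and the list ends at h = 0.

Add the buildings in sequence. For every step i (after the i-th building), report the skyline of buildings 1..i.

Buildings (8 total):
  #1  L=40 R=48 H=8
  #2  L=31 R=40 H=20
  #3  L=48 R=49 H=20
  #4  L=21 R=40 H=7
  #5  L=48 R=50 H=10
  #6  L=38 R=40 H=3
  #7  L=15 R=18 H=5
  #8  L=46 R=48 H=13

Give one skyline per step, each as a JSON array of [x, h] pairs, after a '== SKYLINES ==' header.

== SKYLINES ==
[[40,8],[48,0]]
[[31,20],[40,8],[48,0]]
[[31,20],[40,8],[48,20],[49,0]]
[[21,7],[31,20],[40,8],[48,20],[49,0]]
[[21,7],[31,20],[40,8],[48,20],[49,10],[50,0]]
[[21,7],[31,20],[40,8],[48,20],[49,10],[50,0]]
[[15,5],[18,0],[21,7],[31,20],[40,8],[48,20],[49,10],[50,0]]
[[15,5],[18,0],[21,7],[31,20],[40,8],[46,13],[48,20],[49,10],[50,0]]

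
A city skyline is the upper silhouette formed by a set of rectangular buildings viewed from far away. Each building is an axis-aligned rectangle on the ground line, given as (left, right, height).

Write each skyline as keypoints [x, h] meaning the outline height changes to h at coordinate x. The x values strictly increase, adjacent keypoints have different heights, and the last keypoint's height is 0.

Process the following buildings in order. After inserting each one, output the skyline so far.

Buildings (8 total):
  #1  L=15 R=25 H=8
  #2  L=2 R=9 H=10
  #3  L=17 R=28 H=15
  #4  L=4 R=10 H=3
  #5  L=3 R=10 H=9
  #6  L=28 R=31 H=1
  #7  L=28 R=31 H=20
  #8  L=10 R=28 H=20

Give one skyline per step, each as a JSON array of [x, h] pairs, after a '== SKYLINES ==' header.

== SKYLINES ==
[[15,8],[25,0]]
[[2,10],[9,0],[15,8],[25,0]]
[[2,10],[9,0],[15,8],[17,15],[28,0]]
[[2,10],[9,3],[10,0],[15,8],[17,15],[28,0]]
[[2,10],[9,9],[10,0],[15,8],[17,15],[28,0]]
[[2,10],[9,9],[10,0],[15,8],[17,15],[28,1],[31,0]]
[[2,10],[9,9],[10,0],[15,8],[17,15],[28,20],[31,0]]
[[2,10],[9,9],[10,20],[31,0]]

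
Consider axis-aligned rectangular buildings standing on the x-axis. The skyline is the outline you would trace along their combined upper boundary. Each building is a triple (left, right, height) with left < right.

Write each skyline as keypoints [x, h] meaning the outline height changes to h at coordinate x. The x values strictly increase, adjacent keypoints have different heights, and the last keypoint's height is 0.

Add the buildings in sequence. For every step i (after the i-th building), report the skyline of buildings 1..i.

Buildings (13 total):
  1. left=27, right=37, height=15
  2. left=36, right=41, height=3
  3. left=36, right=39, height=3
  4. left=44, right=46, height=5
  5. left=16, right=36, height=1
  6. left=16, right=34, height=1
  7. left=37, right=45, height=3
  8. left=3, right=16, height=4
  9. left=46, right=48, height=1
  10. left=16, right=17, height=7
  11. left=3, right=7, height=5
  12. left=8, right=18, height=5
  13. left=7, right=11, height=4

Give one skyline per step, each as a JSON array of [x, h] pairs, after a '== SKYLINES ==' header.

== SKYLINES ==
[[27,15],[37,0]]
[[27,15],[37,3],[41,0]]
[[27,15],[37,3],[41,0]]
[[27,15],[37,3],[41,0],[44,5],[46,0]]
[[16,1],[27,15],[37,3],[41,0],[44,5],[46,0]]
[[16,1],[27,15],[37,3],[41,0],[44,5],[46,0]]
[[16,1],[27,15],[37,3],[44,5],[46,0]]
[[3,4],[16,1],[27,15],[37,3],[44,5],[46,0]]
[[3,4],[16,1],[27,15],[37,3],[44,5],[46,1],[48,0]]
[[3,4],[16,7],[17,1],[27,15],[37,3],[44,5],[46,1],[48,0]]
[[3,5],[7,4],[16,7],[17,1],[27,15],[37,3],[44,5],[46,1],[48,0]]
[[3,5],[7,4],[8,5],[16,7],[17,5],[18,1],[27,15],[37,3],[44,5],[46,1],[48,0]]
[[3,5],[7,4],[8,5],[16,7],[17,5],[18,1],[27,15],[37,3],[44,5],[46,1],[48,0]]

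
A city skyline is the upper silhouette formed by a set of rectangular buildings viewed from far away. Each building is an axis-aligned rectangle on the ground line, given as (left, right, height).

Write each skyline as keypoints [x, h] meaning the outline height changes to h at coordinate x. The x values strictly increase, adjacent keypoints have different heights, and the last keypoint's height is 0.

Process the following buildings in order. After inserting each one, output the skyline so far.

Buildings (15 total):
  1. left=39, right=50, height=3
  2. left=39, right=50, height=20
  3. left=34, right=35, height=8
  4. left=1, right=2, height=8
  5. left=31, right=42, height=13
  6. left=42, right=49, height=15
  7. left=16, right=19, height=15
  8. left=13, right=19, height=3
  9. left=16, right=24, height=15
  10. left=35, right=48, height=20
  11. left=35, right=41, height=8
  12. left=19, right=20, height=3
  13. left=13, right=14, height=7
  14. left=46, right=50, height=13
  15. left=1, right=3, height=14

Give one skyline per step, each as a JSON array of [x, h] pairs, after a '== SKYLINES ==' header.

== SKYLINES ==
[[39,3],[50,0]]
[[39,20],[50,0]]
[[34,8],[35,0],[39,20],[50,0]]
[[1,8],[2,0],[34,8],[35,0],[39,20],[50,0]]
[[1,8],[2,0],[31,13],[39,20],[50,0]]
[[1,8],[2,0],[31,13],[39,20],[50,0]]
[[1,8],[2,0],[16,15],[19,0],[31,13],[39,20],[50,0]]
[[1,8],[2,0],[13,3],[16,15],[19,0],[31,13],[39,20],[50,0]]
[[1,8],[2,0],[13,3],[16,15],[24,0],[31,13],[39,20],[50,0]]
[[1,8],[2,0],[13,3],[16,15],[24,0],[31,13],[35,20],[50,0]]
[[1,8],[2,0],[13,3],[16,15],[24,0],[31,13],[35,20],[50,0]]
[[1,8],[2,0],[13,3],[16,15],[24,0],[31,13],[35,20],[50,0]]
[[1,8],[2,0],[13,7],[14,3],[16,15],[24,0],[31,13],[35,20],[50,0]]
[[1,8],[2,0],[13,7],[14,3],[16,15],[24,0],[31,13],[35,20],[50,0]]
[[1,14],[3,0],[13,7],[14,3],[16,15],[24,0],[31,13],[35,20],[50,0]]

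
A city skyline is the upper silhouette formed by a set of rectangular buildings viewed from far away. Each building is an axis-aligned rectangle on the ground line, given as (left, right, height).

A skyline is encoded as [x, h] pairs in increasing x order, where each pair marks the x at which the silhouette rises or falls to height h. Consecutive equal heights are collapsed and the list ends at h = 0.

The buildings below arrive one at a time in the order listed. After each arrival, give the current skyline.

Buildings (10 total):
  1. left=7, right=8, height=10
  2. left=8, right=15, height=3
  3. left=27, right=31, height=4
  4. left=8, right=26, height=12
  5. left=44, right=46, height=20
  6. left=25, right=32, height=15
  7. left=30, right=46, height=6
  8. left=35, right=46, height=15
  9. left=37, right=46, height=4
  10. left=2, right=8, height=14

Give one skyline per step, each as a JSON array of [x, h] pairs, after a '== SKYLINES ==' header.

== SKYLINES ==
[[7,10],[8,0]]
[[7,10],[8,3],[15,0]]
[[7,10],[8,3],[15,0],[27,4],[31,0]]
[[7,10],[8,12],[26,0],[27,4],[31,0]]
[[7,10],[8,12],[26,0],[27,4],[31,0],[44,20],[46,0]]
[[7,10],[8,12],[25,15],[32,0],[44,20],[46,0]]
[[7,10],[8,12],[25,15],[32,6],[44,20],[46,0]]
[[7,10],[8,12],[25,15],[32,6],[35,15],[44,20],[46,0]]
[[7,10],[8,12],[25,15],[32,6],[35,15],[44,20],[46,0]]
[[2,14],[8,12],[25,15],[32,6],[35,15],[44,20],[46,0]]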